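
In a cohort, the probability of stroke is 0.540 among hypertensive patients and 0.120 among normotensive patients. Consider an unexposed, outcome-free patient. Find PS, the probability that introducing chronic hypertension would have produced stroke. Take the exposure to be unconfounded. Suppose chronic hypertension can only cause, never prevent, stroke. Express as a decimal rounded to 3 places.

Let p₁ = 0.54, p₀ = 0.12.
Under exogeneity and monotonicity, PS = (p₁ − p₀) / (1 − p₀).
PS = (0.54 − 0.12) / (1 − 0.12) = 0.42 / 0.88 ≈ 0.4773

PS ≈ 0.477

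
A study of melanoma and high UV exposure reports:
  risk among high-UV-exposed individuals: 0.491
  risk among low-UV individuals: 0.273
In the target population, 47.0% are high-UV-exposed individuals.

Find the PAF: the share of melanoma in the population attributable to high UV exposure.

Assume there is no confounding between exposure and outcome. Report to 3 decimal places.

Let p₁ = 0.491, p₀ = 0.273.
Overall risk P(Y=1) = π·p₁ + (1−π)·p₀ = 0.47×0.491 + 0.53×0.273 = 0.37546.
Under exogeneity, PAF = [P(Y=1) − p₀] / P(Y=1).
PAF = (0.37546 − 0.273) / 0.37546 ≈ 0.2729

PAF ≈ 0.273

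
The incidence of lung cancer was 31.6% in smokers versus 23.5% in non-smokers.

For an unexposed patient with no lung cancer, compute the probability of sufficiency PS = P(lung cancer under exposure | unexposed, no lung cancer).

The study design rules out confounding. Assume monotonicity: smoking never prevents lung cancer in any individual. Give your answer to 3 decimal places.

PS ≈ 0.106

p₁ = 0.316, p₀ = 0.235.
Under exogeneity and monotonicity, PS = (p₁ − p₀) / (1 − p₀).
PS = (0.316 − 0.235) / (1 − 0.235) = 0.081 / 0.765 ≈ 0.1059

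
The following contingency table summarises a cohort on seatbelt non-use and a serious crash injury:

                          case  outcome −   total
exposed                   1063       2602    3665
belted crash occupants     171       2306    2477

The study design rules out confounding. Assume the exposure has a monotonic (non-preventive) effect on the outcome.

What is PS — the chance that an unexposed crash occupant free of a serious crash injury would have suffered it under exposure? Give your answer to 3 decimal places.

p₁ = P(outcome | exposed) = 1063/3665 = 0.29004
p₀ = P(outcome | unexposed) = 171/2477 = 0.069035
Under exogeneity and monotonicity, PS = (p₁ − p₀) / (1 − p₀).
PS = (0.29004 − 0.069035) / (1 − 0.069035) = 0.22101 / 0.93096 ≈ 0.2374

PS ≈ 0.237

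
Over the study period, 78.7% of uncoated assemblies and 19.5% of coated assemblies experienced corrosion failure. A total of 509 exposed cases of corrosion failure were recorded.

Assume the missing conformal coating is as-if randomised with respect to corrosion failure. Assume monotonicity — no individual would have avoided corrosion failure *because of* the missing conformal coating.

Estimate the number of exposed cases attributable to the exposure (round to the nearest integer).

about 383 cases

p₁ = 0.787, p₀ = 0.195.
PN = (p₁ − p₀)/p₁ = (0.787 − 0.195) / 0.787 ≈ 0.75222.
Attributable cases ≈ PN × (exposed cases) = 0.75222 × 509 ≈ 382.88.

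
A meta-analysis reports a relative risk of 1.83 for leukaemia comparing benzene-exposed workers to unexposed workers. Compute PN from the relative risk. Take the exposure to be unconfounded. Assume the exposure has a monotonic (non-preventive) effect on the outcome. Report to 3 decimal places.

Under exogeneity and monotonicity, PN = (RR − 1) / RR = 1 − 1/RR.
PN = (1.83 − 1) / 1.83 = 0.83 / 1.83 ≈ 0.4536

PN ≈ 0.454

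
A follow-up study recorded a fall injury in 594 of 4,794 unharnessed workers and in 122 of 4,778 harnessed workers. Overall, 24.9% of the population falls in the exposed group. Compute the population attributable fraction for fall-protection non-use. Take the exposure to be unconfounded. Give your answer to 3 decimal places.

p₁ = P(outcome | exposed) = 594/4794 = 0.1239
p₀ = P(outcome | unexposed) = 122/4778 = 0.025534
Overall risk P(Y=1) = π·p₁ + (1−π)·p₀ = 0.249×0.1239 + 0.751×0.025534 = 0.050028.
Under exogeneity, PAF = [P(Y=1) − p₀] / P(Y=1).
PAF = (0.050028 − 0.025534) / 0.050028 ≈ 0.4896

PAF ≈ 0.490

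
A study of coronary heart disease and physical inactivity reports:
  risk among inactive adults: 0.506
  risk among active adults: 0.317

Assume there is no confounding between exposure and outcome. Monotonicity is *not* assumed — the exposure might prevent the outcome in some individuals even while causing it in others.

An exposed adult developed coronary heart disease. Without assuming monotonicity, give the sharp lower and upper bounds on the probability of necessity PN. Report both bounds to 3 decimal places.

Let p₁ = 0.506, p₀ = 0.317.
Under exogeneity alone the bounds on PN are max{0,(p₁−p₀)/p₁} ≤ PN ≤ min{1,(1−p₀)/p₁}.
  lower = (p₁ − p₀)/p₁ = 0.189 / 0.506 ≈ 0.3735
  upper = min{1, (1 − p₀)/p₁} = 0.683 / 0.506 ≈ 1.3498 → capped at 1

0.374 ≤ PN ≤ 1.000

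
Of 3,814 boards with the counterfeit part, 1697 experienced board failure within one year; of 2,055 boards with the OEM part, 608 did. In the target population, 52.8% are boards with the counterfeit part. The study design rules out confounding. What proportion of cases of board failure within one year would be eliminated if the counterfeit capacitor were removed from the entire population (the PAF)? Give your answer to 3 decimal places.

PAF ≈ 0.210

p₁ = P(outcome | exposed) = 1697/3814 = 0.44494
p₀ = P(outcome | unexposed) = 608/2055 = 0.29586
Overall risk P(Y=1) = π·p₁ + (1−π)·p₀ = 0.528×0.44494 + 0.472×0.29586 = 0.37458.
Under exogeneity, PAF = [P(Y=1) − p₀] / P(Y=1).
PAF = (0.37458 − 0.29586) / 0.37458 ≈ 0.2101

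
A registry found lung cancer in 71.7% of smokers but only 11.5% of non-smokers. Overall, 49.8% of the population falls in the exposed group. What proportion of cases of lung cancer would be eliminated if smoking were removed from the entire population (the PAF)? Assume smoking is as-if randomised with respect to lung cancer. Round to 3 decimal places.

p₁ = 0.717, p₀ = 0.115.
Overall risk P(Y=1) = π·p₁ + (1−π)·p₀ = 0.498×0.717 + 0.502×0.115 = 0.4148.
Under exogeneity, PAF = [P(Y=1) − p₀] / P(Y=1).
PAF = (0.4148 − 0.115) / 0.4148 ≈ 0.7228

PAF ≈ 0.723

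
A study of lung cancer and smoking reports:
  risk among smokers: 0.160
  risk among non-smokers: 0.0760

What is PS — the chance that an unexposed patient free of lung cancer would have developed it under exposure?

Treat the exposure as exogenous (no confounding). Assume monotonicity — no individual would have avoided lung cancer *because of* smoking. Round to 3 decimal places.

PS ≈ 0.091

Let p₁ = 0.16, p₀ = 0.076.
Under exogeneity and monotonicity, PS = (p₁ − p₀) / (1 − p₀).
PS = (0.16 − 0.076) / (1 − 0.076) = 0.084 / 0.924 ≈ 0.0909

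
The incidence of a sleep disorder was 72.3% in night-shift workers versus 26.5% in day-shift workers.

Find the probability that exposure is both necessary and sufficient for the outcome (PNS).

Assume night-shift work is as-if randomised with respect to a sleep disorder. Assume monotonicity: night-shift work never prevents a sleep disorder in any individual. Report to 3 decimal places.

p₁ = 0.723, p₀ = 0.265.
Under exogeneity and monotonicity, PNS = p₁ − p₀.
PNS = 0.723 − 0.265 = 0.458

PNS ≈ 0.458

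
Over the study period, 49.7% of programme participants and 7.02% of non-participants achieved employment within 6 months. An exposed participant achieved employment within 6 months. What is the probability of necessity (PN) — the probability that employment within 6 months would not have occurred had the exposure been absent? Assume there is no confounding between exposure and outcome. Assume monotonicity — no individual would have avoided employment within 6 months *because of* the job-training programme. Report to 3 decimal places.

PN ≈ 0.859

p₁ = 0.497, p₀ = 0.0702.
Under exogeneity and monotonicity, PN = (p₁ − p₀) / p₁.
PN = (0.497 − 0.0702) / 0.497 = 0.4268 / 0.497 ≈ 0.8588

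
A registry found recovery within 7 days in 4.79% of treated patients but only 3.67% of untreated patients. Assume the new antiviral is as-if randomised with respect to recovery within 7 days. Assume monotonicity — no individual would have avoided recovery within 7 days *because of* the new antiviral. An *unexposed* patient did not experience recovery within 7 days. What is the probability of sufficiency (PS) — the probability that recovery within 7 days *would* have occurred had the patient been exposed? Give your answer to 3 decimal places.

PS ≈ 0.012

p₁ = 0.0479, p₀ = 0.0367.
Under exogeneity and monotonicity, PS = (p₁ − p₀) / (1 − p₀).
PS = (0.0479 − 0.0367) / (1 − 0.0367) = 0.0112 / 0.9633 ≈ 0.0116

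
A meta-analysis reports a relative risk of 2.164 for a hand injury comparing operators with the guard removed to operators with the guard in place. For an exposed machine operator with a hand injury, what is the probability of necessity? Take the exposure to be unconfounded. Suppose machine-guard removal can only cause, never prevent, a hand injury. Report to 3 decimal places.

Under exogeneity and monotonicity, PN = (RR − 1) / RR = 1 − 1/RR.
PN = (2.164 − 1) / 2.164 = 1.164 / 2.164 ≈ 0.5379

PN ≈ 0.538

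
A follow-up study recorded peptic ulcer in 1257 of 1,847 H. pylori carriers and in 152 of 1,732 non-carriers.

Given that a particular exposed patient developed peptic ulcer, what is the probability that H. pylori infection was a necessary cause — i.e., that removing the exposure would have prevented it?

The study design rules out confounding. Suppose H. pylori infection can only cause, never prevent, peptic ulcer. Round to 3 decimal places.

p₁ = P(outcome | exposed) = 1257/1847 = 0.68056
p₀ = P(outcome | unexposed) = 152/1732 = 0.08776
Under exogeneity and monotonicity, PN = (p₁ − p₀) / p₁.
PN = (0.68056 − 0.08776) / 0.68056 = 0.5928 / 0.68056 ≈ 0.8710

PN ≈ 0.871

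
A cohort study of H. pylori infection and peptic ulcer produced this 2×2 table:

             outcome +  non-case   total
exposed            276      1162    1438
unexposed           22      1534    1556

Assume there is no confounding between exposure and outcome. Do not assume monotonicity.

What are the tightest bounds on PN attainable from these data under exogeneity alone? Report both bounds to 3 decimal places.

p₁ = P(outcome | exposed) = 276/1438 = 0.19193
p₀ = P(outcome | unexposed) = 22/1556 = 0.014139
Under exogeneity alone the bounds on PN are max{0,(p₁−p₀)/p₁} ≤ PN ≤ min{1,(1−p₀)/p₁}.
  lower = (p₁ − p₀)/p₁ = 0.17779 / 0.19193 ≈ 0.9263
  upper = min{1, (1 − p₀)/p₁} = 0.98586 / 0.19193 ≈ 5.1365 → capped at 1

0.926 ≤ PN ≤ 1.000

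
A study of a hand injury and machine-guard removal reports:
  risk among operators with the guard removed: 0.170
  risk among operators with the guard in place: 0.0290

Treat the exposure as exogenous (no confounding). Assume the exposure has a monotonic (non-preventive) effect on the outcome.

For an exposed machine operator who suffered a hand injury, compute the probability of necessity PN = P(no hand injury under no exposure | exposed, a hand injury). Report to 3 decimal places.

PN ≈ 0.829

Let p₁ = 0.17, p₀ = 0.029.
Under exogeneity and monotonicity, PN = (p₁ − p₀) / p₁.
PN = (0.17 − 0.029) / 0.17 = 0.141 / 0.17 ≈ 0.8294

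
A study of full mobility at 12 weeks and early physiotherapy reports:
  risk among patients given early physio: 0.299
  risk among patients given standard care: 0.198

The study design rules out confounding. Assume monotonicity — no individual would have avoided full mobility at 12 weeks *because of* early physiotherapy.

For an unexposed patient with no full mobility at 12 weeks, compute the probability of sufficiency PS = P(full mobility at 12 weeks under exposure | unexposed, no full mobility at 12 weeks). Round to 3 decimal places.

PS ≈ 0.126

Let p₁ = 0.299, p₀ = 0.198.
Under exogeneity and monotonicity, PS = (p₁ − p₀) / (1 − p₀).
PS = (0.299 − 0.198) / (1 − 0.198) = 0.101 / 0.802 ≈ 0.1259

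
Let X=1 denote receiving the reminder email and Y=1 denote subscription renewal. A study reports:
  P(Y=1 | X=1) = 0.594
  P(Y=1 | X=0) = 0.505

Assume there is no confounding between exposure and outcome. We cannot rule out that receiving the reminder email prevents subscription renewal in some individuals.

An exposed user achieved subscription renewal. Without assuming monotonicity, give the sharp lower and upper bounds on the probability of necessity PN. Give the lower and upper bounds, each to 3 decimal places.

0.150 ≤ PN ≤ 0.833

Let p₁ = 0.594, p₀ = 0.505.
Under exogeneity alone the bounds on PN are max{0,(p₁−p₀)/p₁} ≤ PN ≤ min{1,(1−p₀)/p₁}.
  lower = (p₁ − p₀)/p₁ = 0.089 / 0.594 ≈ 0.1498
  upper = min{1, (1 − p₀)/p₁} = 0.495 / 0.594 ≈ 0.8333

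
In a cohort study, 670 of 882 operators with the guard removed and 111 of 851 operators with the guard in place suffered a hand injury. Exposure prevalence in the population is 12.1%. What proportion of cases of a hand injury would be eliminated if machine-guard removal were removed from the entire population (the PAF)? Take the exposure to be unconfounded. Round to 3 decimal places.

PAF ≈ 0.369

p₁ = P(outcome | exposed) = 670/882 = 0.75964
p₀ = P(outcome | unexposed) = 111/851 = 0.13043
Overall risk P(Y=1) = π·p₁ + (1−π)·p₀ = 0.121×0.75964 + 0.879×0.13043 = 0.20657.
Under exogeneity, PAF = [P(Y=1) − p₀] / P(Y=1).
PAF = (0.20657 − 0.13043) / 0.20657 ≈ 0.3686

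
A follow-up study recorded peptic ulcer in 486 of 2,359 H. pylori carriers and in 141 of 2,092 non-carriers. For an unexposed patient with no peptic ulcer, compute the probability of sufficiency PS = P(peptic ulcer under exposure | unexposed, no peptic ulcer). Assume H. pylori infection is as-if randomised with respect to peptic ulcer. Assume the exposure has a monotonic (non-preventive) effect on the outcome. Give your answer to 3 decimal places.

PS ≈ 0.149

p₁ = P(outcome | exposed) = 486/2359 = 0.20602
p₀ = P(outcome | unexposed) = 141/2092 = 0.0674
Under exogeneity and monotonicity, PS = (p₁ − p₀) / (1 − p₀).
PS = (0.20602 − 0.0674) / (1 − 0.0674) = 0.13862 / 0.9326 ≈ 0.1486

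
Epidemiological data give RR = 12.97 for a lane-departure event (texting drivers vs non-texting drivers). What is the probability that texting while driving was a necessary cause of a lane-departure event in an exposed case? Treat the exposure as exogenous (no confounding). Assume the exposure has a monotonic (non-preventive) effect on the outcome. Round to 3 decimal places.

PN ≈ 0.923

Under exogeneity and monotonicity, PN = (RR − 1) / RR = 1 − 1/RR.
PN = (12.97 − 1) / 12.97 = 11.97 / 12.97 ≈ 0.9229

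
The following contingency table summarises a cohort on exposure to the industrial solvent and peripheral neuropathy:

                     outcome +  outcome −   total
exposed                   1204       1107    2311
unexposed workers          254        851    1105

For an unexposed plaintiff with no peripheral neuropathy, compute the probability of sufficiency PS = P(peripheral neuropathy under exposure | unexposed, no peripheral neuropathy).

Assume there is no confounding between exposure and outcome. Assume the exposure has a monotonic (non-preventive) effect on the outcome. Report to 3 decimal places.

p₁ = P(outcome | exposed) = 1204/2311 = 0.52099
p₀ = P(outcome | unexposed) = 254/1105 = 0.22986
Under exogeneity and monotonicity, PS = (p₁ − p₀) / (1 − p₀).
PS = (0.52099 − 0.22986) / (1 − 0.22986) = 0.29112 / 0.77014 ≈ 0.3780

PS ≈ 0.378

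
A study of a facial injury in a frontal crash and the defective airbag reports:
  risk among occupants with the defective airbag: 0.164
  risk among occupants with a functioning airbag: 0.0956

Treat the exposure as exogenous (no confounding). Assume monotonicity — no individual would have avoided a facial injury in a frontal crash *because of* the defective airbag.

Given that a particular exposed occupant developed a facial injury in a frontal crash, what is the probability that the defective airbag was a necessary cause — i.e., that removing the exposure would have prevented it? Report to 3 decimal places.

Let p₁ = 0.164, p₀ = 0.0956.
Under exogeneity and monotonicity, PN = (p₁ − p₀) / p₁.
PN = (0.164 − 0.0956) / 0.164 = 0.0684 / 0.164 ≈ 0.4171

PN ≈ 0.417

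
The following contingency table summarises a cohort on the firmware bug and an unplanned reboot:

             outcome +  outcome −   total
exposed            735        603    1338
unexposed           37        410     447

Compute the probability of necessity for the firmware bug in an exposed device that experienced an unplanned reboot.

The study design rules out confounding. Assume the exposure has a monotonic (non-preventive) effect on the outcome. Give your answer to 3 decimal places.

p₁ = P(outcome | exposed) = 735/1338 = 0.54933
p₀ = P(outcome | unexposed) = 37/447 = 0.082774
Under exogeneity and monotonicity, PN = (p₁ − p₀) / p₁.
PN = (0.54933 − 0.082774) / 0.54933 = 0.46655 / 0.54933 ≈ 0.8493

PN ≈ 0.849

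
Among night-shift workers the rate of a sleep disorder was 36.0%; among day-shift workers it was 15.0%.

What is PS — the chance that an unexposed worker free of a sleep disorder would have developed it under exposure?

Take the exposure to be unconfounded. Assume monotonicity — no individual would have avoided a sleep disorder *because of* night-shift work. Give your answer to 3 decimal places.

p₁ = 0.36, p₀ = 0.15.
Under exogeneity and monotonicity, PS = (p₁ − p₀) / (1 − p₀).
PS = (0.36 − 0.15) / (1 − 0.15) = 0.21 / 0.85 ≈ 0.2471

PS ≈ 0.247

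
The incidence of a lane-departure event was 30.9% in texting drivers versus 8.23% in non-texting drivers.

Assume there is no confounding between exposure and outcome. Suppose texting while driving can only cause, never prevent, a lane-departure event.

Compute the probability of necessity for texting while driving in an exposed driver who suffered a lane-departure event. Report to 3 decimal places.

p₁ = 0.309, p₀ = 0.0823.
Under exogeneity and monotonicity, PN = (p₁ − p₀) / p₁.
PN = (0.309 − 0.0823) / 0.309 = 0.2267 / 0.309 ≈ 0.7337

PN ≈ 0.734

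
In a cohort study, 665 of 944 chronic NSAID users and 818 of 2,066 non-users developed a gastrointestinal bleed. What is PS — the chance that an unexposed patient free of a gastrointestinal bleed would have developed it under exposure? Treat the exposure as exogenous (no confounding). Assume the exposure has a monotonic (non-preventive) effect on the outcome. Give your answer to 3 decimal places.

PS ≈ 0.511

p₁ = P(outcome | exposed) = 665/944 = 0.70445
p₀ = P(outcome | unexposed) = 818/2066 = 0.39593
Under exogeneity and monotonicity, PS = (p₁ − p₀) / (1 − p₀).
PS = (0.70445 − 0.39593) / (1 − 0.39593) = 0.30851 / 0.60407 ≈ 0.5107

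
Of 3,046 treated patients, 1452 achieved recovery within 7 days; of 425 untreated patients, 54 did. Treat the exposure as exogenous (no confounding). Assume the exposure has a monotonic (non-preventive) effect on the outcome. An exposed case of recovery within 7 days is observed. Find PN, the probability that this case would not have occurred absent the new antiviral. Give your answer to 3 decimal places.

PN ≈ 0.733

p₁ = P(outcome | exposed) = 1452/3046 = 0.47669
p₀ = P(outcome | unexposed) = 54/425 = 0.12706
Under exogeneity and monotonicity, PN = (p₁ − p₀) / p₁.
PN = (0.47669 − 0.12706) / 0.47669 = 0.34963 / 0.47669 ≈ 0.7335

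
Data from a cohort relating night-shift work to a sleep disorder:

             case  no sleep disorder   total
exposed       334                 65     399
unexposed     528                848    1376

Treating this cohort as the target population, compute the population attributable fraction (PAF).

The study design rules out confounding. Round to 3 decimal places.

p₁ = P(outcome | exposed) = 334/399 = 0.83709
p₀ = P(outcome | unexposed) = 528/1376 = 0.38372
Exposure prevalence π = 399/1775 = 0.22479; overall risk P(Y=1) = 0.48563.
Under exogeneity, PAF = [P(Y=1) − p₀]/P(Y=1).
PAF = (0.48563 − 0.38372) / 0.48563 ≈ 0.2099

PAF ≈ 0.210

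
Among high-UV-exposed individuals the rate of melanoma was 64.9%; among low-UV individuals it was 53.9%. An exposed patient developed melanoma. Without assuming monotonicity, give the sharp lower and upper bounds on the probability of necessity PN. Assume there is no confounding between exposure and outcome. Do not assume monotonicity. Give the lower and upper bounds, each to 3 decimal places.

p₁ = 0.649, p₀ = 0.539.
Under exogeneity alone the bounds on PN are max{0,(p₁−p₀)/p₁} ≤ PN ≤ min{1,(1−p₀)/p₁}.
  lower = (p₁ − p₀)/p₁ = 0.11 / 0.649 ≈ 0.1695
  upper = min{1, (1 − p₀)/p₁} = 0.461 / 0.649 ≈ 0.7103

0.169 ≤ PN ≤ 0.710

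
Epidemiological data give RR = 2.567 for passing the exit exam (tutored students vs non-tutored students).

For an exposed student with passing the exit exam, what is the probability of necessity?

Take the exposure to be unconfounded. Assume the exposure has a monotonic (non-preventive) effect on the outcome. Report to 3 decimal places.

PN ≈ 0.610

Under exogeneity and monotonicity, PN = (RR − 1) / RR = 1 − 1/RR.
PN = (2.567 − 1) / 2.567 = 1.567 / 2.567 ≈ 0.6104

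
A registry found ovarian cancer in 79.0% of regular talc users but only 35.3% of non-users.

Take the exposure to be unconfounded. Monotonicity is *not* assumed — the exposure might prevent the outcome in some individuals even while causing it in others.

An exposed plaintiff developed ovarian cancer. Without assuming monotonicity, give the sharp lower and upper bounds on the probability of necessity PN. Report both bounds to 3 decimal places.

0.553 ≤ PN ≤ 0.819

p₁ = 0.79, p₀ = 0.353.
Under exogeneity alone the bounds on PN are max{0,(p₁−p₀)/p₁} ≤ PN ≤ min{1,(1−p₀)/p₁}.
  lower = (p₁ − p₀)/p₁ = 0.437 / 0.79 ≈ 0.5532
  upper = min{1, (1 − p₀)/p₁} = 0.647 / 0.79 ≈ 0.8190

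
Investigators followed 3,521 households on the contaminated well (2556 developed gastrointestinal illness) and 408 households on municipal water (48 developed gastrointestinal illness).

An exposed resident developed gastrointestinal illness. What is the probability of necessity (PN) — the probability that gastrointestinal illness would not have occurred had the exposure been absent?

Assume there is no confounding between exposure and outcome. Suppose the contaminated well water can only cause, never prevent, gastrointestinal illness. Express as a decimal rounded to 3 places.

PN ≈ 0.838

p₁ = P(outcome | exposed) = 2556/3521 = 0.72593
p₀ = P(outcome | unexposed) = 48/408 = 0.11765
Under exogeneity and monotonicity, PN = (p₁ − p₀) / p₁.
PN = (0.72593 − 0.11765) / 0.72593 = 0.60828 / 0.72593 ≈ 0.8379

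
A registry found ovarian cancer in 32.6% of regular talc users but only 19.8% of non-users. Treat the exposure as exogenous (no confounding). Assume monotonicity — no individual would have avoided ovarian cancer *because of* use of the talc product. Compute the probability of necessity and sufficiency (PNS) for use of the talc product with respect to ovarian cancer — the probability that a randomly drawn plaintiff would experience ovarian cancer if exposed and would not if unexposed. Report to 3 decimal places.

PNS ≈ 0.128

p₁ = 0.326, p₀ = 0.198.
Under exogeneity and monotonicity, PNS = p₁ − p₀.
PNS = 0.326 − 0.198 = 0.128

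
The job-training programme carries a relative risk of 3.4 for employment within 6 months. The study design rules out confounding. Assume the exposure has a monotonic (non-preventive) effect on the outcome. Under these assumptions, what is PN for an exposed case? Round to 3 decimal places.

Under exogeneity and monotonicity, PN = (RR − 1) / RR = 1 − 1/RR.
PN = (3.4 − 1) / 3.4 = 2.4 / 3.4 ≈ 0.7059

PN ≈ 0.706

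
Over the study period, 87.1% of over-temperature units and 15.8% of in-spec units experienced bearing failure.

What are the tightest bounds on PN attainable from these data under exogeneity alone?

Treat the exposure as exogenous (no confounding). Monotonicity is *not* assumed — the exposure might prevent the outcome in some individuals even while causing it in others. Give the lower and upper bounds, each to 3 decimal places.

p₁ = 0.871, p₀ = 0.158.
Under exogeneity alone the bounds on PN are max{0,(p₁−p₀)/p₁} ≤ PN ≤ min{1,(1−p₀)/p₁}.
  lower = (p₁ − p₀)/p₁ = 0.713 / 0.871 ≈ 0.8186
  upper = min{1, (1 − p₀)/p₁} = 0.842 / 0.871 ≈ 0.9667

0.819 ≤ PN ≤ 0.967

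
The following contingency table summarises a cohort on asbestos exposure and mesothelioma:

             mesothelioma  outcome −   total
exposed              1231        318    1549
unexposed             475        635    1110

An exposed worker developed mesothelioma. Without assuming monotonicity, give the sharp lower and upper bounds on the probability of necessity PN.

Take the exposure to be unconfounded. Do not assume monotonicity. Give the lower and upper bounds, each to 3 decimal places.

0.462 ≤ PN ≤ 0.720

p₁ = P(outcome | exposed) = 1231/1549 = 0.79471
p₀ = P(outcome | unexposed) = 475/1110 = 0.42793
Under exogeneity alone the bounds on PN are max{0,(p₁−p₀)/p₁} ≤ PN ≤ min{1,(1−p₀)/p₁}.
  lower = (p₁ − p₀)/p₁ = 0.36678 / 0.79471 ≈ 0.4615
  upper = min{1, (1 − p₀)/p₁} = 0.57207 / 0.79471 ≈ 0.7199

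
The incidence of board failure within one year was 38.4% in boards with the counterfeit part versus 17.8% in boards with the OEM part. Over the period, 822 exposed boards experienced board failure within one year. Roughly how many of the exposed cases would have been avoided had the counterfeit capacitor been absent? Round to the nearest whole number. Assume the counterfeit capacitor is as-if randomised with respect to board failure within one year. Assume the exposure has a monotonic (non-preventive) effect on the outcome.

p₁ = 0.384, p₀ = 0.178.
PN = (p₁ − p₀)/p₁ = (0.384 − 0.178) / 0.384 ≈ 0.53646.
Attributable cases ≈ PN × (exposed cases) = 0.53646 × 822 ≈ 440.97.

about 441 cases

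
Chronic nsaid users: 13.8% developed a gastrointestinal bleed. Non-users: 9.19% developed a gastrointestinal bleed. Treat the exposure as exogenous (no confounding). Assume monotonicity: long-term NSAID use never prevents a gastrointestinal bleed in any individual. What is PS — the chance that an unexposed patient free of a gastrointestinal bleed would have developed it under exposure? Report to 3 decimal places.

p₁ = 0.138, p₀ = 0.0919.
Under exogeneity and monotonicity, PS = (p₁ − p₀) / (1 − p₀).
PS = (0.138 − 0.0919) / (1 − 0.0919) = 0.0461 / 0.9081 ≈ 0.0508

PS ≈ 0.051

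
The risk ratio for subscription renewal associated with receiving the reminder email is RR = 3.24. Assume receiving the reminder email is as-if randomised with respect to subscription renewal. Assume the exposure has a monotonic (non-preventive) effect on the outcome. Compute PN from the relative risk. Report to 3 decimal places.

Under exogeneity and monotonicity, PN = (RR − 1) / RR = 1 − 1/RR.
PN = (3.24 − 1) / 3.24 = 2.24 / 3.24 ≈ 0.6914

PN ≈ 0.691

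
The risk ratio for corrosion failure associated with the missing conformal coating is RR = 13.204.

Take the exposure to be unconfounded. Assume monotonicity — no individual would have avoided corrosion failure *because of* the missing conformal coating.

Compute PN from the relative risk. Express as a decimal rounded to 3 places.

PN ≈ 0.924

Under exogeneity and monotonicity, PN = (RR − 1) / RR = 1 − 1/RR.
PN = (13.204 − 1) / 13.204 = 12.2 / 13.204 ≈ 0.9243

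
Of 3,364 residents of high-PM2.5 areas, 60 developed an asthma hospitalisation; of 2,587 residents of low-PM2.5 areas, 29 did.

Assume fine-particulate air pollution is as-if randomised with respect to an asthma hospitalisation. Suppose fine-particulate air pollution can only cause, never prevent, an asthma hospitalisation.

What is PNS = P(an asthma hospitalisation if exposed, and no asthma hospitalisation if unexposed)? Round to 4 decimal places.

PNS ≈ 0.0066

p₁ = P(outcome | exposed) = 60/3364 = 0.017836
p₀ = P(outcome | unexposed) = 29/2587 = 0.01121
Under exogeneity and monotonicity, PNS = p₁ − p₀.
PNS = 0.017836 − 0.01121 = 0.006626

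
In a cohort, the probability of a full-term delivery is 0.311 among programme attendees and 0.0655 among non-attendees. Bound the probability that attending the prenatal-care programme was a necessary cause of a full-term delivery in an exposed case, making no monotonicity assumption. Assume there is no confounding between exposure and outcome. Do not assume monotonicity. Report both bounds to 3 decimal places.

0.789 ≤ PN ≤ 1.000

Let p₁ = 0.311, p₀ = 0.0655.
Under exogeneity alone the bounds on PN are max{0,(p₁−p₀)/p₁} ≤ PN ≤ min{1,(1−p₀)/p₁}.
  lower = (p₁ − p₀)/p₁ = 0.2455 / 0.311 ≈ 0.7894
  upper = min{1, (1 − p₀)/p₁} = 0.9345 / 0.311 ≈ 3.0048 → capped at 1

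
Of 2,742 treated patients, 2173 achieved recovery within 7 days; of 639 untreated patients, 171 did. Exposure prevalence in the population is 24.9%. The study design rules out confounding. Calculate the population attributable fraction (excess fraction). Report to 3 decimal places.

PAF ≈ 0.328

p₁ = P(outcome | exposed) = 2173/2742 = 0.79249
p₀ = P(outcome | unexposed) = 171/639 = 0.26761
Overall risk P(Y=1) = π·p₁ + (1−π)·p₀ = 0.249×0.79249 + 0.751×0.26761 = 0.3983.
Under exogeneity, PAF = [P(Y=1) − p₀] / P(Y=1).
PAF = (0.3983 − 0.26761) / 0.3983 ≈ 0.3281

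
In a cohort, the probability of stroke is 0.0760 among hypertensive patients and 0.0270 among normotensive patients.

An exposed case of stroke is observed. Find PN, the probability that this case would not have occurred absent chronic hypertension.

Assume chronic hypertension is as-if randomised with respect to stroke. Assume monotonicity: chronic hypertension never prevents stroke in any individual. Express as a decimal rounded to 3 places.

Let p₁ = 0.076, p₀ = 0.027.
Under exogeneity and monotonicity, PN = (p₁ − p₀) / p₁.
PN = (0.076 − 0.027) / 0.076 = 0.049 / 0.076 ≈ 0.6447

PN ≈ 0.645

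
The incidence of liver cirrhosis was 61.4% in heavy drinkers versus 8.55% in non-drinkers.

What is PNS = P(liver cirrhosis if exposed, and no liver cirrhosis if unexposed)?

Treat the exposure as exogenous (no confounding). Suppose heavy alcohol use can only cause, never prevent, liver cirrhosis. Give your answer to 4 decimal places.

p₁ = 0.614, p₀ = 0.0855.
Under exogeneity and monotonicity, PNS = p₁ − p₀.
PNS = 0.614 − 0.0855 = 0.5285

PNS ≈ 0.5285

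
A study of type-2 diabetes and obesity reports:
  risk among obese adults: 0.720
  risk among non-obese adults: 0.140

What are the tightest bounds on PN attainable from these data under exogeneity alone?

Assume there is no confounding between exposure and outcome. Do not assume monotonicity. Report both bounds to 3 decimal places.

0.806 ≤ PN ≤ 1.000

Let p₁ = 0.72, p₀ = 0.14.
Under exogeneity alone the bounds on PN are max{0,(p₁−p₀)/p₁} ≤ PN ≤ min{1,(1−p₀)/p₁}.
  lower = (p₁ − p₀)/p₁ = 0.58 / 0.72 ≈ 0.8056
  upper = min{1, (1 − p₀)/p₁} = 0.86 / 0.72 ≈ 1.1944 → capped at 1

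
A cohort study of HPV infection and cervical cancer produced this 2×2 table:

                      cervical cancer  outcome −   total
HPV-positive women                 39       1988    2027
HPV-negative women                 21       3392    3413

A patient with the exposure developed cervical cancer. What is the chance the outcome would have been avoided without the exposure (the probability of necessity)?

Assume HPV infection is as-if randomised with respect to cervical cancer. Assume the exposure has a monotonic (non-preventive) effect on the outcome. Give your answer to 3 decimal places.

p₁ = P(outcome | exposed) = 39/2027 = 0.01924
p₀ = P(outcome | unexposed) = 21/3413 = 0.0061529
Under exogeneity and monotonicity, PN = (p₁ − p₀)/p₁.
PN = (0.01924 − 0.0061529) / 0.01924 ≈ 0.6802

PN ≈ 0.680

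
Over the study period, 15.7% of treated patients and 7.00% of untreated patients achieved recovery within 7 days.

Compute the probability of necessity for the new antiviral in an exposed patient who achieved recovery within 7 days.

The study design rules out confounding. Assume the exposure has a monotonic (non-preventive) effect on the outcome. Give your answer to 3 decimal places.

p₁ = 0.157, p₀ = 0.07.
Under exogeneity and monotonicity, PN = (p₁ − p₀) / p₁.
PN = (0.157 − 0.07) / 0.157 = 0.087 / 0.157 ≈ 0.5541

PN ≈ 0.554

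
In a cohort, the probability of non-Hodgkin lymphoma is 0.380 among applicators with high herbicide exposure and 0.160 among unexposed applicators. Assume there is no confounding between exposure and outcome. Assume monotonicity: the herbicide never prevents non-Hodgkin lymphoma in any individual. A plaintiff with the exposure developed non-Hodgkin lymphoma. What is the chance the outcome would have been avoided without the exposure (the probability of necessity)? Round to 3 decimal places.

PN ≈ 0.579

Let p₁ = 0.38, p₀ = 0.16.
Under exogeneity and monotonicity, PN = (p₁ − p₀) / p₁.
PN = (0.38 − 0.16) / 0.38 = 0.22 / 0.38 ≈ 0.5789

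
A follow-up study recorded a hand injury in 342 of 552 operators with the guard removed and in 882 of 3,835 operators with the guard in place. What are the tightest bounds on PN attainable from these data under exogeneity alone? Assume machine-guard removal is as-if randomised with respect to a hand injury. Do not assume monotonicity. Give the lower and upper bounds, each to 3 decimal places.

0.629 ≤ PN ≤ 1.000

p₁ = P(outcome | exposed) = 342/552 = 0.61957
p₀ = P(outcome | unexposed) = 882/3835 = 0.22999
Under exogeneity alone the bounds on PN are max{0,(p₁−p₀)/p₁} ≤ PN ≤ min{1,(1−p₀)/p₁}.
  lower = (p₁ − p₀)/p₁ = 0.38958 / 0.61957 ≈ 0.6288
  upper = min{1, (1 − p₀)/p₁} = 0.77001 / 0.61957 ≈ 1.2428 → capped at 1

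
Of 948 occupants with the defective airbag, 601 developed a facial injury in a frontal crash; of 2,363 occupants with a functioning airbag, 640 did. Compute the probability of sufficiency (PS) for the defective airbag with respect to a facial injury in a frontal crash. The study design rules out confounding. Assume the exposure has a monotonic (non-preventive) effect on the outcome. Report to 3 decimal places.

PS ≈ 0.498

p₁ = P(outcome | exposed) = 601/948 = 0.63397
p₀ = P(outcome | unexposed) = 640/2363 = 0.27084
Under exogeneity and monotonicity, PS = (p₁ − p₀) / (1 − p₀).
PS = (0.63397 − 0.27084) / (1 − 0.27084) = 0.36312 / 0.72916 ≈ 0.4980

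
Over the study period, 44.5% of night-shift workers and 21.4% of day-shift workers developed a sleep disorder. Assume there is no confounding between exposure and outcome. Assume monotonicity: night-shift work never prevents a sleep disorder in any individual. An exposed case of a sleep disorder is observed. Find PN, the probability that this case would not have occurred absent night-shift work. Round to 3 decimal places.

p₁ = 0.445, p₀ = 0.214.
Under exogeneity and monotonicity, PN = (p₁ − p₀) / p₁.
PN = (0.445 − 0.214) / 0.445 = 0.231 / 0.445 ≈ 0.5191

PN ≈ 0.519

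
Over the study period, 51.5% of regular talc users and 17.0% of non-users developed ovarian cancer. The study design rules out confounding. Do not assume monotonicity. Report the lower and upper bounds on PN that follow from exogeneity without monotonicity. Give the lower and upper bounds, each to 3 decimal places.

0.670 ≤ PN ≤ 1.000

p₁ = 0.515, p₀ = 0.17.
Under exogeneity alone the bounds on PN are max{0,(p₁−p₀)/p₁} ≤ PN ≤ min{1,(1−p₀)/p₁}.
  lower = (p₁ − p₀)/p₁ = 0.345 / 0.515 ≈ 0.6699
  upper = min{1, (1 − p₀)/p₁} = 0.83 / 0.515 ≈ 1.6117 → capped at 1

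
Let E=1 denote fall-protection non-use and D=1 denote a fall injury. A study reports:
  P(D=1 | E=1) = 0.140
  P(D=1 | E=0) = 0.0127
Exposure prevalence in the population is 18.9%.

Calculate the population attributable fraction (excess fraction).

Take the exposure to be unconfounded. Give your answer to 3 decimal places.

Let p₁ = 0.14, p₀ = 0.0127.
Overall risk P(Y=1) = π·p₁ + (1−π)·p₀ = 0.189×0.14 + 0.811×0.0127 = 0.03676.
Under exogeneity, PAF = [P(Y=1) − p₀] / P(Y=1).
PAF = (0.03676 − 0.0127) / 0.03676 ≈ 0.6545

PAF ≈ 0.655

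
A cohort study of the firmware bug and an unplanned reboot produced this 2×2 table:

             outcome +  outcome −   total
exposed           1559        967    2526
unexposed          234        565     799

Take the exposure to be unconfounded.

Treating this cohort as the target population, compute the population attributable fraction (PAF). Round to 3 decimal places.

PAF ≈ 0.457

p₁ = P(outcome | exposed) = 1559/2526 = 0.61718
p₀ = P(outcome | unexposed) = 234/799 = 0.29287
Exposure prevalence π = 2526/3325 = 0.7597; overall risk P(Y=1) = 0.53925.
Under exogeneity, PAF = [P(Y=1) − p₀]/P(Y=1).
PAF = (0.53925 − 0.29287) / 0.53925 ≈ 0.4569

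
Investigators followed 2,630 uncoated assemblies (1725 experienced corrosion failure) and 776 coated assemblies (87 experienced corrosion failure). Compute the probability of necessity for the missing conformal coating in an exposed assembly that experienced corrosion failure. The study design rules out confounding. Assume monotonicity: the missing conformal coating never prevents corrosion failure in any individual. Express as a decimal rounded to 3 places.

PN ≈ 0.829

p₁ = P(outcome | exposed) = 1725/2630 = 0.65589
p₀ = P(outcome | unexposed) = 87/776 = 0.11211
Under exogeneity and monotonicity, PN = (p₁ − p₀) / p₁.
PN = (0.65589 − 0.11211) / 0.65589 = 0.54378 / 0.65589 ≈ 0.8291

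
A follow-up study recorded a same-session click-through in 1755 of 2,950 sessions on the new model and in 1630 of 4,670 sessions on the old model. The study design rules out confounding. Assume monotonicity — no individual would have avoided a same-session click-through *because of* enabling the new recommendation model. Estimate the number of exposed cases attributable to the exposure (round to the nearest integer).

p₁ = P(outcome | exposed) = 1755/2950 = 0.59492
p₀ = P(outcome | unexposed) = 1630/4670 = 0.34904
PN = (p₁ − p₀)/p₁ = (0.59492 − 0.34904) / 0.59492 ≈ 0.41330.
Attributable cases ≈ PN × (exposed cases) = 0.41330 × 1755 ≈ 725.34.

about 725 cases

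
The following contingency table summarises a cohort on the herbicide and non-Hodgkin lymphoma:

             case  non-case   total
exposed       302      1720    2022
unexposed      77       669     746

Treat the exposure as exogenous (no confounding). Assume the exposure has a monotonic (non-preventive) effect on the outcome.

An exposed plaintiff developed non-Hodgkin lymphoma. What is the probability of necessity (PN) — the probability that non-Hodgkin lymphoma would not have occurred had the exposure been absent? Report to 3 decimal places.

PN ≈ 0.309

p₁ = P(outcome | exposed) = 302/2022 = 0.14936
p₀ = P(outcome | unexposed) = 77/746 = 0.10322
Under exogeneity and monotonicity, PN = (p₁ − p₀)/p₁.
PN = (0.14936 − 0.10322) / 0.14936 ≈ 0.3089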